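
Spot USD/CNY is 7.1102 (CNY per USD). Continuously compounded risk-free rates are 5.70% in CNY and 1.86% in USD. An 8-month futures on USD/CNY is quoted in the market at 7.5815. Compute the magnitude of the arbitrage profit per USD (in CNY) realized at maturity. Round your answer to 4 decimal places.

Fair futures: F* = S·e^(carry·T), with carry = (r_CNY − r_USD) = 0.0570 − 0.0186 = 0.0384
F* = 7.1102 · e^(0.0384 × 8/12) = 7.1102 · e^0.025600 = 7.1102 × 1.025930 = 7.2946
Market 7.5815 > fair 7.2946: forward overpriced → cash-and-carry (buy spot, short the forward).
At maturity, profit = |F_mkt − F*| = |7.5815 − 7.2946| = 0.2869 per USD (in CNY)

0.2869 per USD (in CNY)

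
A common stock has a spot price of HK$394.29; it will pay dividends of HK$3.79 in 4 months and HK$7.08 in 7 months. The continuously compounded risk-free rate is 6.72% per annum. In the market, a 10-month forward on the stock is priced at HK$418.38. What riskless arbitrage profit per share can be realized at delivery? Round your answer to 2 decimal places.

PV(dividends) I = 3.79·e^(−0.0672·4/12) + 7.08·e^(−0.0672·7/12) = 10.5139
Fair forward F* = (S − I)·e^(rT) = (394.29 − 10.5139)·e^0.056000 = 383.7761 × 1.057598 = 405.8808
Market HK$418.38 > fair 405.8808: forward overpriced → cash-and-carry (borrow at r, buy the stock and collect the dividends, short the forward).
Profit at T = |F_mkt − F*| = |418.38 − 405.8808| = HK$12.50 per share

HK$12.50 per share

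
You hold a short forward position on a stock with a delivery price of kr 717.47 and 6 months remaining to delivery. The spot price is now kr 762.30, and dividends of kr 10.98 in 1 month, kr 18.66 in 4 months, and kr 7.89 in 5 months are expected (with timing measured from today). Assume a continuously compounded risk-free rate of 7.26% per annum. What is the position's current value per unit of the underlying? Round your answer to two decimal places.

-kr 33.62

PV(remaining dividends) I = 10.98·e^(−0.0726·1/12) + 18.66·e^(−0.0726·4/12) + 7.89·e^(−0.0726·5/12) = 36.7825
Current forward F = (S − I)·e^(rT) = (762.30 − 36.7825)·e^(0.0726·6/12) = 725.5175 × 1.036967 = 752.3377
Value (long) = (F − K)·e^(−rT) = (752.3377 − 717.47) × 0.964351 = 33.6247
Short position value = −(long value) = -kr 33.62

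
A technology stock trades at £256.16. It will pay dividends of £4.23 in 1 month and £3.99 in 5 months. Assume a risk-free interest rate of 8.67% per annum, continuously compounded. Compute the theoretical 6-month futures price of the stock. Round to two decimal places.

£259.10

PV(dividends) I = 4.23·e^(−0.0867·1/12) + 3.99·e^(−0.0867·5/12)
I = 4.1995 + 3.8484 = 8.0479
F = (S − I)·e^(rT) = (256.16 − 8.0479) · e^(0.0867·6/12)
= 248.1121 · e^0.043350 = 248.1121 × 1.044303 = £259.10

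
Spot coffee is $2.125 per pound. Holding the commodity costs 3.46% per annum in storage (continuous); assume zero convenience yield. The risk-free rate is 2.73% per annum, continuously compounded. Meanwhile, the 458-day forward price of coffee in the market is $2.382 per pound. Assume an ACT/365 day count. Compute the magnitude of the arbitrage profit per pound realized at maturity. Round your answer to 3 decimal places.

Fair forward: F* = S·e^(carry·T), with carry = (r + u) = 0.0273 + 0.0346 = 0.0619
F* = 2.125 · e^(0.0619 × 458/365) = 2.125 · e^0.077672 = 2.125 × 1.080768 = $2.2966
Market $2.382 > fair $2.2966: forward overpriced → cash-and-carry (buy spot, short the forward).
At maturity, profit = |F_mkt − F*| = |2.382 − 2.2966| = $0.085 per pound

$0.085 per pound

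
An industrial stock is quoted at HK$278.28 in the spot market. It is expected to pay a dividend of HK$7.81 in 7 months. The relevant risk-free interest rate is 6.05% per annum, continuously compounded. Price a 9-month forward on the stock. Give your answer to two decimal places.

PV(dividends) I = 7.81·e^(−0.0605·7/12)
I = 7.5392
F = (S − I)·e^(rT) = (278.28 − 7.5392) · e^(0.0605·9/12)
= 270.7408 · e^0.045375 = 270.7408 × 1.046420 = HK$283.31

HK$283.31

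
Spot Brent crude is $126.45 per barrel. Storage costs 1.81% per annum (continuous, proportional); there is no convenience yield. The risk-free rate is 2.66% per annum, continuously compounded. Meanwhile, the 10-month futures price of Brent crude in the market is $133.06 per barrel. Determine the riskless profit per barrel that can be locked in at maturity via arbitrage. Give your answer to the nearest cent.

$1.81 per barrel

Fair futures: F* = S·e^(carry·T), with carry = (r + u) = 0.0266 + 0.0181 = 0.0447
F* = 126.45 · e^(0.0447 × 10/12) = 126.45 · e^0.037250 = 126.45 × 1.037952 = $131.2490
Market $133.06 > fair $131.2490: forward overpriced → cash-and-carry (buy spot, short the forward).
At maturity, profit = |F_mkt − F*| = |133.06 − 131.2490| = $1.81 per barrel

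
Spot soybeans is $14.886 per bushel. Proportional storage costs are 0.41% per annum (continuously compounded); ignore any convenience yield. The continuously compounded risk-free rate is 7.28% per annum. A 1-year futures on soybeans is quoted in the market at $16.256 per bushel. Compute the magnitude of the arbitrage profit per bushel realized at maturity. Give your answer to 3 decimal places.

Fair futures: F* = S·e^(carry·T), with carry = (r + u) = 0.0728 + 0.0041 = 0.0769
F* = 14.886 · e^(0.0769 × 1) = 14.886 · e^0.076900 = 14.886 × 1.079934 = $16.0759
Market $16.256 > fair $16.0759: forward overpriced → cash-and-carry (buy spot, short the forward).
At maturity, profit = |F_mkt − F*| = |16.256 − 16.0759| = $0.180 per bushel

$0.180 per bushel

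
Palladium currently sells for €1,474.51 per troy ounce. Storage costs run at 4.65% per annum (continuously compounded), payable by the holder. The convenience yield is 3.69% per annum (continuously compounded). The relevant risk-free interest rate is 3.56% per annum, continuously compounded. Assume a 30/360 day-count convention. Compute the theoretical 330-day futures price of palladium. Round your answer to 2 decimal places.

Net carry = r + u − y = 0.0356 + 0.0465 − 0.0369 = 0.0452
F = S·e^((r+u−y)T) = 1474.51 · e^(0.0452 × 330/360) = 1474.51 · e^0.04143333
= 1474.51 × 1.04230367 = €1,536.89 per troy ounce

€1,536.89 per troy ounce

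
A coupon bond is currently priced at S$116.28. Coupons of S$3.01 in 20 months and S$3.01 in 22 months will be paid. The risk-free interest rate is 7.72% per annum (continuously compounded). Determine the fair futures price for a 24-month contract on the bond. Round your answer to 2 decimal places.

PV(coupons) I = 3.01·e^(−0.0772·20/12) + 3.01·e^(−0.0772·22/12)
I = 2.6466 + 2.6128 = 5.2594
F = (S − I)·e^(rT) = (116.28 − 5.2594) · e^(0.0772·24/12)
= 111.0206 · e^0.154400 = 111.0206 × 1.166958 = S$129.56

S$129.56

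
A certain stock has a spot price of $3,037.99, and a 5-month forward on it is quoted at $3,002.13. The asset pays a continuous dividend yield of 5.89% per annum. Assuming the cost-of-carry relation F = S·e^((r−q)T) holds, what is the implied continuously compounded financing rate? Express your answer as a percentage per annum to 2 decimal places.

From F = S·e^((r−q)T): (r − q) = ln(F/S)/T
ln(3002.13/3037.99) = ln(0.988196) = -0.011874
(r − q) = -0.011874 / (5/12) = -0.028498
r = ln(F/S)/T + q = -0.028498 + 0.0589 = 0.030402
r = 3.04%

3.04%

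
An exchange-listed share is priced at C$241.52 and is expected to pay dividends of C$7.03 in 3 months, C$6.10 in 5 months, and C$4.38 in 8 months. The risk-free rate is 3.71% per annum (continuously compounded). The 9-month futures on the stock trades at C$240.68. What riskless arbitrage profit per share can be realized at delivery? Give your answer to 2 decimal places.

PV(dividends) I = 7.03·e^(−0.0371·3/12) + 6.10·e^(−0.0371·5/12) + 4.38·e^(−0.0371·8/12) = 17.2445
Fair futures F* = (S − I)·e^(rT) = (241.52 − 17.2445)·e^0.027825 = 224.2755 × 1.028216 = 230.6037
Market C$240.68 > fair 230.6037: forward overpriced → cash-and-carry (borrow at r, buy the stock and collect the dividends, short the forward).
Profit at T = |F_mkt − F*| = |240.68 − 230.6037| = C$10.08 per share

C$10.08 per share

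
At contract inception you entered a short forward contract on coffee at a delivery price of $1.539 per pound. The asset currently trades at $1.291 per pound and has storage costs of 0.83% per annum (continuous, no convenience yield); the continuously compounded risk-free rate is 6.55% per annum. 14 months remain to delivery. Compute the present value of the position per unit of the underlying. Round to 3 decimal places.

Current fair forward for the remaining 14 months: F = S·e^((r + u)·T), (r + u) = 0.0655 + 0.0083 = 0.0738
F = 1.291 · e^(0.0738 × 14/12) = 1.291 × 1.089915 = 1.4071
Value of long forward = (F − K)·e^(−rT) = (1.4071 − 1.539) · e^(−0.0655·14/12)
= -0.1319 × 0.926430 = -0.122
Short position value = −(long value) = $0.122

$0.122 per pound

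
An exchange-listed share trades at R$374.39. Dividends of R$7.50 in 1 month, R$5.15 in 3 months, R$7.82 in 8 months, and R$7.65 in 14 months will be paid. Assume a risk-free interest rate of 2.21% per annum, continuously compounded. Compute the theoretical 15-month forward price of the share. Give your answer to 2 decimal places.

PV(dividends) I = 7.50·e^(−0.0221·1/12) + 5.15·e^(−0.0221·3/12) + 7.82·e^(−0.0221·8/12) + 7.65·e^(−0.0221·14/12)
I = 7.4862 + 5.1216 + 7.7056 + 7.4553 = 27.7687
F = (S − I)·e^(rT) = (374.39 − 27.7687) · e^(0.0221·15/12)
= 346.6213 · e^0.027625 = 346.6213 × 1.028010 = R$356.33

R$356.33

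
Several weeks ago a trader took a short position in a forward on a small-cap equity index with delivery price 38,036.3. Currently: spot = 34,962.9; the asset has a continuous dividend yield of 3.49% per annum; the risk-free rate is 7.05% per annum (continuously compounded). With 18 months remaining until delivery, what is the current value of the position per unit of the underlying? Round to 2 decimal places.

1039.66

Current fair forward for the remaining 18 months: F = S·e^((r − q)·T), (r − q) = 0.0705 − 0.0349 = 0.0356
F = 34962.9 · e^(0.0356 × 18/12) = 34962.9 × 1.05485150 = 36880.6675
Value of long forward = (F − K)·e^(−rT) = (36880.6675 − 38036.3) · e^(−0.0705·18/12)
= -1155.6325 × 0.89964953 = -1039.66
Short position value = −(long value) = 1039.66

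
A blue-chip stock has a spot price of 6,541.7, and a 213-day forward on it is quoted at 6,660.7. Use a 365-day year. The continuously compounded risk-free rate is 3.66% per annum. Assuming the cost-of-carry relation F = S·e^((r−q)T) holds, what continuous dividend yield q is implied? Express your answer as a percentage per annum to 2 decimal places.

0.57%

From F = S·e^((r−q)T): (r − q) = ln(F/S)/T
ln(6660.7/6541.7) = ln(1.018191) = 0.018028
(r − q) = 0.018028 / (213/365) = 0.030893
q = r − ln(F/S)/T = 0.0366 − 0.030893 = 0.005707
q = 0.57%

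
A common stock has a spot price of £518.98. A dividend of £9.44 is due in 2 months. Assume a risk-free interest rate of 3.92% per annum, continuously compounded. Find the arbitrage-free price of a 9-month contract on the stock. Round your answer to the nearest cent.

PV(dividends) I = 9.44·e^(−0.0392·2/12)
I = 9.3785
F = (S − I)·e^(rT) = (518.98 − 9.3785) · e^(0.0392·9/12)
= 509.6015 · e^0.029400 = 509.6015 × 1.029836 = £524.81

£524.81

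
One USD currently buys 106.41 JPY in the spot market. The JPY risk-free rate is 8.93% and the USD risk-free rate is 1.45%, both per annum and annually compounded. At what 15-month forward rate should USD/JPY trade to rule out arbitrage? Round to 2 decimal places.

By covered interest parity, F = S · (1+r_JPY)^T / (1+r_USD)^T
= 106.41 × 1.112844 / 1.018158 = 106.41 × 1.092997
F = 116.31 JPY per USD

116.31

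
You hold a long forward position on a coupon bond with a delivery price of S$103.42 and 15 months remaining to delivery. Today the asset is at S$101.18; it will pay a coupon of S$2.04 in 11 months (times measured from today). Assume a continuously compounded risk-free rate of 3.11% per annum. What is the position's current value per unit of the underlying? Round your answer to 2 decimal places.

-S$0.28

PV(remaining coupons) I = 2.04·e^(−0.0311·11/12) = 1.9827
Current forward F = (S − I)·e^(rT) = (101.18 − 1.9827)·e^(0.0311·15/12) = 99.1973 × 1.039641 = 103.1296
Value (long) = (F − K)·e^(−rT) = (103.1296 − 103.42) × 0.961871 = -0.2793
Value = -S$0.28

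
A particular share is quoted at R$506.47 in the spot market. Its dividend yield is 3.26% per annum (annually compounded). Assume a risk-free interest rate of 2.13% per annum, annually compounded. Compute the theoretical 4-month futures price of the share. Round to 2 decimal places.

F = S · (1+r)^T / (1+q)^T
= 506.47 × 1.007050 / 1.010751 = 506.47 × 0.996338
F = R$504.62

R$504.62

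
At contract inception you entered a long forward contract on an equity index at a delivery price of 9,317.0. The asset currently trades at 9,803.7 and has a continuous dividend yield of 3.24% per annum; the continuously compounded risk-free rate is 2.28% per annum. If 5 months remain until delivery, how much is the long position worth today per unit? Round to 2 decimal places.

443.33

Current fair forward for the remaining 5 months: F = S·e^((r − q)·T), (r − q) = 0.0228 − 0.0324 = -0.0096
F = 9803.7 · e^(-0.0096 × 5/12) = 9803.7 × 0.99600799 = 9764.5635
Value of long forward = (F − K)·e^(−rT) = (9764.5635 − 9317.0) · e^(−0.0228·5/12)
= 447.5635 × 0.99054498 = 443.33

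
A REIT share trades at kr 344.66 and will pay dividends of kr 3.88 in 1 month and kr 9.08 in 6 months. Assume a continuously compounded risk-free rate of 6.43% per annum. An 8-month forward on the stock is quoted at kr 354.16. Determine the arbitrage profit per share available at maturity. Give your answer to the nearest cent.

PV(dividends) I = 3.88·e^(−0.0643·1/12) + 9.08·e^(−0.0643·6/12) = 12.6520
Fair forward F* = (S − I)·e^(rT) = (344.66 − 12.6520)·e^0.042867 = 332.0080 × 1.043799 = 346.5496
Market kr 354.16 > fair 346.5496: forward overpriced → cash-and-carry (borrow at r, buy the stock and collect the dividends, short the forward).
Profit at T = |F_mkt − F*| = |354.16 − 346.5496| = kr 7.61 per share

kr 7.61 per share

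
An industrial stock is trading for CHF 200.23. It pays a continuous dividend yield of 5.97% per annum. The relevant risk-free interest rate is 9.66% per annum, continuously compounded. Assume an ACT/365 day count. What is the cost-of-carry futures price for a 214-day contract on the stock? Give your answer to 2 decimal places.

CHF 204.61

F = S·e^((r − q)T) = 200.23 · e^((0.0966 − 0.0597) × 214/365)
= 200.23 · e^0.021635 = 200.23 × 1.021871
F = CHF 204.61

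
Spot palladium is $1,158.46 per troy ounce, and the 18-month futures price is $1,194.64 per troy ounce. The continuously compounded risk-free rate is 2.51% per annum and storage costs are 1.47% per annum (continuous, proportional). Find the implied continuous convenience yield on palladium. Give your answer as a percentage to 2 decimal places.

F = S·e^((r+u−y)T) ⇒ (r+u−y) = ln(F/S)/T
ln(1194.64/1158.46) = 0.030753; /T ⇒ 0.020502
y = r + u − ln(F/S)/T = 0.0251 + 0.0147 − 0.020502 = 0.019298
y = 1.93%

1.93%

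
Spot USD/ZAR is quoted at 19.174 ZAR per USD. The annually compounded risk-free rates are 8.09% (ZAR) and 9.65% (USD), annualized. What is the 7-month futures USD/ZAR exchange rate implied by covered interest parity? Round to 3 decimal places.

By covered interest parity, F = S · (1+r_ZAR)^T / (1+r_USD)^T
= 19.174 × 1.046425 / 1.055209 = 19.174 × 0.991676
F = 19.014 ZAR per USD

19.014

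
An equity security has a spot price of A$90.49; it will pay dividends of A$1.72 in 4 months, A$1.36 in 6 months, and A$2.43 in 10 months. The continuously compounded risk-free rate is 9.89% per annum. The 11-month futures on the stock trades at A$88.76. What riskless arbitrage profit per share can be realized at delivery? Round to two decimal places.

A$4.63 per share

PV(dividends) I = 1.72·e^(−0.0989·4/12) + 1.36·e^(−0.0989·6/12) + 2.43·e^(−0.0989·10/12) = 5.1964
Fair futures F* = (S − I)·e^(rT) = (90.49 − 5.1964)·e^0.090658 = 85.2936 × 1.094894 = 93.3875
Market A$88.76 < fair 93.3875: forward underpriced → reverse cash-and-carry (short the stock, invest proceeds at r, pay the dividends, go long the forward).
Profit at T = |F_mkt − F*| = |88.76 − 93.3875| = A$4.63 per share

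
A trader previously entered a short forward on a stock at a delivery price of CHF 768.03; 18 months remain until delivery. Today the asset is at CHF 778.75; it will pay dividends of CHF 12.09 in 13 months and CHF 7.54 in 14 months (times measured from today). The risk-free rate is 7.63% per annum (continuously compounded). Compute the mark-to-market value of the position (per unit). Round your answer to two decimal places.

-CHF 75.75

PV(remaining dividends) I = 12.09·e^(−0.0763·13/12) + 7.54·e^(−0.0763·14/12) = 18.0287
Current forward F = (S − I)·e^(rT) = (778.75 − 18.0287)·e^(0.0763·18/12) = 760.7213 × 1.121257 = 852.9641
Value (long) = (F − K)·e^(−rT) = (852.9641 − 768.03) × 0.891857 = 75.7491
Short position value = −(long value) = -CHF 75.75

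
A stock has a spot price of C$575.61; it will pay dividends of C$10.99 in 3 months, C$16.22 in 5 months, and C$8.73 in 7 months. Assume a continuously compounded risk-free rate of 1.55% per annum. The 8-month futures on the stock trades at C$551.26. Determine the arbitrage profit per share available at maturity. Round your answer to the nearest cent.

PV(dividends) I = 10.99·e^(−0.0155·3/12) + 16.22·e^(−0.0155·5/12) + 8.73·e^(−0.0155·7/12) = 35.7145
Fair futures F* = (S − I)·e^(rT) = (575.61 − 35.7145)·e^0.010333 = 539.8955 × 1.010387 = 545.5034
Market C$551.26 > fair 545.5034: forward overpriced → cash-and-carry (borrow at r, buy the stock and collect the dividends, short the forward).
Profit at T = |F_mkt − F*| = |551.26 − 545.5034| = C$5.76 per share

C$5.76 per share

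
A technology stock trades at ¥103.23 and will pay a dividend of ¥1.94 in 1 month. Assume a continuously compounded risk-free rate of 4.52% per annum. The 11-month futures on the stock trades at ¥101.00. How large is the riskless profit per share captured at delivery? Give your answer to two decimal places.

PV(dividends) I = 1.94·e^(−0.0452·1/12) = 1.9327
Fair futures F* = (S − I)·e^(rT) = (103.23 − 1.9327)·e^0.041433 = 101.2973 × 1.042303 = 105.5825
Market ¥101.00 < fair 105.5825: forward underpriced → reverse cash-and-carry (short the stock, invest proceeds at r, pay the dividends, go long the forward).
Profit at T = |F_mkt − F*| = |101.00 − 105.5825| = ¥4.58 per share

¥4.58 per share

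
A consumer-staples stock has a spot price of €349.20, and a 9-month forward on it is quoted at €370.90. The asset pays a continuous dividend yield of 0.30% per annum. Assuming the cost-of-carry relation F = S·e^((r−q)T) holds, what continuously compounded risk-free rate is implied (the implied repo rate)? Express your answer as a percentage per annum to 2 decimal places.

From F = S·e^((r−q)T): (r − q) = ln(F/S)/T
ln(370.90/349.20) = ln(1.062142) = 0.060288
(r − q) = 0.060288 / (9/12) = 0.080384
r = ln(F/S)/T + q = 0.080384 + 0.0030 = 0.083384
r = 8.34%

8.34%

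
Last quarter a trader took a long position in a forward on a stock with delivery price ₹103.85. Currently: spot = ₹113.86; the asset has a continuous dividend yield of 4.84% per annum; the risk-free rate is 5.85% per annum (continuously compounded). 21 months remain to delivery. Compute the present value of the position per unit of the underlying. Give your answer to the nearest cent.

Current fair forward for the remaining 21 months: F = S·e^((r − q)·T), (r − q) = 0.0585 − 0.0484 = 0.0101
F = 113.86 · e^(0.0101 × 21/12) = 113.86 × 1.017832 = 115.8904
Value of long forward = (F − K)·e^(−rT) = (115.8904 − 103.85) · e^(−0.0585·21/12)
= 12.0404 × 0.902691 = 10.87

₹10.87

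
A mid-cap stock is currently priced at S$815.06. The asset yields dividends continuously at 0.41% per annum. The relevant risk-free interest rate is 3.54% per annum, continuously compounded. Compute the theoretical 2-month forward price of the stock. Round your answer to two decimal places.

F = S·e^((r − q)T) = 815.06 · e^((0.0354 − 0.0041) × 2/12)
= 815.06 · e^0.005217 = 815.06 × 1.005231
F = S$819.32

S$819.32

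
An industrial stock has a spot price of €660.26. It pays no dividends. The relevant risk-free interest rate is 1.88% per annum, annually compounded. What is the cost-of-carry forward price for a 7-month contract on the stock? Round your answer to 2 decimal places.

€667.47

F = S · (1+r)^T
= 660.26 × 1.010924
F = €667.47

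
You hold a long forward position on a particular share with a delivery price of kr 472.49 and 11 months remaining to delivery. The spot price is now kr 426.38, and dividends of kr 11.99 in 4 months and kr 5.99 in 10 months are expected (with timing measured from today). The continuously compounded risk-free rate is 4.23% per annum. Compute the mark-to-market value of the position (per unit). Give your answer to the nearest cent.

-kr 45.74

PV(remaining dividends) I = 11.99·e^(−0.0423·4/12) + 5.99·e^(−0.0423·10/12) = 17.6047
Current forward F = (S − I)·e^(rT) = (426.38 − 17.6047)·e^(0.0423·11/12) = 408.7753 × 1.039537 = 424.9370
Value (long) = (F − K)·e^(−rT) = (424.9370 − 472.49) × 0.961967 = -45.7444
Value = -kr 45.74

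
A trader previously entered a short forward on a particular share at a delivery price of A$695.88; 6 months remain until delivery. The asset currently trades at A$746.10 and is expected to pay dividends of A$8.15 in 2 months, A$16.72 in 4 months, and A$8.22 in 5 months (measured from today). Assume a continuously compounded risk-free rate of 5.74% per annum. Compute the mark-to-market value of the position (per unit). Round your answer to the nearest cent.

-A$37.41

PV(remaining dividends) I = 8.15·e^(−0.0574·2/12) + 16.72·e^(−0.0574·4/12) + 8.22·e^(−0.0574·5/12) = 32.5013
Current forward F = (S − I)·e^(rT) = (746.10 − 32.5013)·e^(0.0574·6/12) = 713.5987 × 1.029116 = 734.3758
Value (long) = (F − K)·e^(−rT) = (734.3758 − 695.88) × 0.971708 = 37.4067
Short position value = −(long value) = -A$37.41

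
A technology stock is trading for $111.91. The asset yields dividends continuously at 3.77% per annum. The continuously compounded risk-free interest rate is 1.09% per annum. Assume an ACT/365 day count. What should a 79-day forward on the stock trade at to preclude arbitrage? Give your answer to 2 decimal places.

$111.26

F = S·e^((r − q)T) = 111.91 · e^((0.0109 − 0.0377) × 79/365)
= 111.91 · e^-0.005801 = 111.91 × 0.994216
F = $111.26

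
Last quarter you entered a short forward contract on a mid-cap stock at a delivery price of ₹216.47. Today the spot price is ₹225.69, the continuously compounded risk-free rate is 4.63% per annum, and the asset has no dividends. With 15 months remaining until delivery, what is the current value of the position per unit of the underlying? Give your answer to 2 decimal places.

-₹21.39

Current fair forward for the remaining 15 months: F = S·e^(r·T), r = 0.0463
F = 225.69 · e^(0.0463 × 15/12) = 225.69 × 1.059583 = 239.1373
Value of long forward = (F − K)·e^(−rT) = (239.1373 − 216.47) · e^(−0.0463·15/12)
= 22.6673 × 0.943768 = 21.39
Short position value = −(long value) = -₹21.39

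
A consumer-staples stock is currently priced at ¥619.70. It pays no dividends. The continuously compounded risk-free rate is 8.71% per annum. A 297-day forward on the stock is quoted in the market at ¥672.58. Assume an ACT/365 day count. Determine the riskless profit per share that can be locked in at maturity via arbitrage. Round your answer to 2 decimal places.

¥7.37 per share

Fair forward: F* = S·e^(carry·T), with carry = r = 0.0871
F* = 619.70 · e^(0.0871 × 297/365) = 619.70 · e^0.070873 = 619.70 × 1.073445 = ¥665.2139
Market ¥672.58 > fair ¥665.2139: forward overpriced → cash-and-carry (buy spot, short the forward).
At maturity, profit = |F_mkt − F*| = |672.58 − 665.2139| = ¥7.37 per share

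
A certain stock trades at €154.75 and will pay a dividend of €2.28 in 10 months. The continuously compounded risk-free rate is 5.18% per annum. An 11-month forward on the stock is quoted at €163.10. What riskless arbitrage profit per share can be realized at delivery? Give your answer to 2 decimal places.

€3.11 per share

PV(dividends) I = 2.28·e^(−0.0518·10/12) = 2.1837
Fair forward F* = (S − I)·e^(rT) = (154.75 − 2.1837)·e^0.047483 = 152.5663 × 1.048628 = 159.9853
Market €163.10 > fair 159.9853: forward overpriced → cash-and-carry (borrow at r, buy the stock and collect the dividends, short the forward).
Profit at T = |F_mkt − F*| = |163.10 − 159.9853| = €3.11 per share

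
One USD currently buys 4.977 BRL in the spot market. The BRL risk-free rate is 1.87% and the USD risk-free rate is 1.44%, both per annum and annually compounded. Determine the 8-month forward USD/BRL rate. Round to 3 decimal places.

By covered interest parity, F = S · (1+r_BRL)^T / (1+r_USD)^T
= 4.977 × 1.012428 / 1.009577 = 4.977 × 1.002824
F = 4.991 BRL per USD

4.991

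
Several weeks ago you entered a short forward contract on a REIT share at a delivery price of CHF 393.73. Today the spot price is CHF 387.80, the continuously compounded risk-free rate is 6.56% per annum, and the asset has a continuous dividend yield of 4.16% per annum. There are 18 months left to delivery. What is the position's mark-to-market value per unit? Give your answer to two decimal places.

Current fair forward for the remaining 18 months: F = S·e^((r − q)·T), (r − q) = 0.0656 − 0.0416 = 0.0240
F = 387.80 · e^(0.0240 × 18/12) = 387.80 × 1.036656 = 402.0152
Value of long forward = (F − K)·e^(−rT) = (402.0152 − 393.73) · e^(−0.0656·18/12)
= 8.2852 × 0.906286 = 7.51
Short position value = −(long value) = -CHF 7.51

-CHF 7.51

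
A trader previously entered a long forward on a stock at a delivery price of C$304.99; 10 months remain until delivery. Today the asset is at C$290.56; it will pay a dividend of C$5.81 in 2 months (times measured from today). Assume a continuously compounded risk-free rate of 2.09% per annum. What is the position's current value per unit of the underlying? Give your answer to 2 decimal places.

PV(remaining dividends) I = 5.81·e^(−0.0209·2/12) = 5.7898
Current forward F = (S − I)·e^(rT) = (290.56 − 5.7898)·e^(0.0209·10/12) = 284.7702 × 1.017569 = 289.7733
Value (long) = (F − K)·e^(−rT) = (289.7733 − 304.99) × 0.982734 = -14.9540
Value = -C$14.95

-C$14.95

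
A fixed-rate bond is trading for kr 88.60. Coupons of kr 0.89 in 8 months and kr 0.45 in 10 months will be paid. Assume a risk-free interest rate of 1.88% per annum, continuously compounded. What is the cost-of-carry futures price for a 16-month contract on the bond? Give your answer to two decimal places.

kr 89.49

PV(coupons) I = 0.89·e^(−0.0188·8/12) + 0.45·e^(−0.0188·10/12)
I = 0.8789 + 0.4430 = 1.3219
F = (S − I)·e^(rT) = (88.60 − 1.3219) · e^(0.0188·16/12)
= 87.2781 · e^0.025067 = 87.2781 × 1.025384 = kr 89.49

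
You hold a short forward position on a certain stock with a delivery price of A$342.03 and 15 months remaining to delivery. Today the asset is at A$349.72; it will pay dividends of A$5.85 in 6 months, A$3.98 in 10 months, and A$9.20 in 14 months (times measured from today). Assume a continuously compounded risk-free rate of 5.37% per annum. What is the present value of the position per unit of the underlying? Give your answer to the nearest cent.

PV(remaining dividends) I = 5.85·e^(−0.0537·6/12) + 3.98·e^(−0.0537·10/12) + 9.20·e^(−0.0537·14/12) = 18.1421
Current forward F = (S − I)·e^(rT) = (349.72 − 18.1421)·e^(0.0537·15/12) = 331.5779 × 1.069429 = 354.5990
Value (long) = (F − K)·e^(−rT) = (354.5990 − 342.03) × 0.935078 = 11.7530
Short position value = −(long value) = -A$11.75

-A$11.75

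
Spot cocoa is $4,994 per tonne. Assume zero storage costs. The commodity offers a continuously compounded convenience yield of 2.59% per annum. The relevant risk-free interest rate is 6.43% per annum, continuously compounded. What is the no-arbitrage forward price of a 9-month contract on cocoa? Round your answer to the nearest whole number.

$5,140 per tonne

Net carry = r + u − y = 0.0643 + 0.0000 − 0.0259 = 0.0384
F = S·e^((r+u−y)T) = 4994 · e^(0.0384 × 9/12) = 4994 · e^0.028800
= 4994 × 1.029219 = $5,140 per tonne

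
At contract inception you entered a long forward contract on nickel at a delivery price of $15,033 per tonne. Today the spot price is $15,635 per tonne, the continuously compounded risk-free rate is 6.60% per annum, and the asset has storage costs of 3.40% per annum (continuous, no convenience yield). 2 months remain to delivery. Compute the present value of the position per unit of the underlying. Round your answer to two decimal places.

Current fair forward for the remaining 2 months: F = S·e^((r + u)·T), (r + u) = 0.0660 + 0.0340 = 0.1000
F = 15635 · e^(0.1000 × 2/12) = 15635 × 1.01680633 = 15897.7670
Value of long forward = (F − K)·e^(−rT) = (15897.7670 − 15033) · e^(−0.0660·2/12)
= 864.7670 × 0.98906028 = 855.31

$855.31 per tonne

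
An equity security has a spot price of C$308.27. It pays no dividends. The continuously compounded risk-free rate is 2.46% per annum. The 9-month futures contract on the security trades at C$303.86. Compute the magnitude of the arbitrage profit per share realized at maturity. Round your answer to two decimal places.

Fair futures: F* = S·e^(carry·T), with carry = r = 0.0246
F* = 308.27 · e^(0.0246 × 9/12) = 308.27 · e^0.018450 = 308.27 × 1.018621 = C$314.0103
Market C$303.86 < fair C$314.0103: forward underpriced → reverse cash-and-carry (short spot, go long the forward).
At maturity, profit = |F_mkt − F*| = |303.86 − 314.0103| = C$10.15 per share

C$10.15 per share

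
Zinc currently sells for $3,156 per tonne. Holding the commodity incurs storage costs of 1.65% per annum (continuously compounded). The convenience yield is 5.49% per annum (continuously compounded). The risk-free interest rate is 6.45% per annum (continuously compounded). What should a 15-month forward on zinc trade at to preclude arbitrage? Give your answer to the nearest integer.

Net carry = r + u − y = 0.0645 + 0.0165 − 0.0549 = 0.0261
F = S·e^((r+u−y)T) = 3156 · e^(0.0261 × 15/12) = 3156 · e^0.032625
= 3156 × 1.033163 = $3,261 per tonne

$3,261 per tonne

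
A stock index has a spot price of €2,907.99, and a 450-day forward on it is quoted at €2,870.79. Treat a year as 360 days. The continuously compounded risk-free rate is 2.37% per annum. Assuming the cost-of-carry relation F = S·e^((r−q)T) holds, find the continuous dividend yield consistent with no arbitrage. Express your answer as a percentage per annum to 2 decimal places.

From F = S·e^((r−q)T): (r − q) = ln(F/S)/T
ln(2870.79/2907.99) = ln(0.987208) = -0.012875
(r − q) = -0.012875 / (450/360) = -0.010300
q = r − ln(F/S)/T = 0.0237 + 0.010300 = 0.034000
q = 3.40%

3.40%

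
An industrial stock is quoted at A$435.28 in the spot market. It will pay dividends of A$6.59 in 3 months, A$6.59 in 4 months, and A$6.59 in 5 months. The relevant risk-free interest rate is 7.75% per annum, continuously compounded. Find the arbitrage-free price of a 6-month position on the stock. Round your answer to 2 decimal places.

A$432.45

PV(dividends) I = 6.59·e^(−0.0775·3/12) + 6.59·e^(−0.0775·4/12) + 6.59·e^(−0.0775·5/12)
I = 6.4635 + 6.4219 + 6.3806 = 19.2660
F = (S − I)·e^(rT) = (435.28 − 19.2660) · e^(0.0775·6/12)
= 416.0140 · e^0.038750 = 416.0140 × 1.039511 = A$432.45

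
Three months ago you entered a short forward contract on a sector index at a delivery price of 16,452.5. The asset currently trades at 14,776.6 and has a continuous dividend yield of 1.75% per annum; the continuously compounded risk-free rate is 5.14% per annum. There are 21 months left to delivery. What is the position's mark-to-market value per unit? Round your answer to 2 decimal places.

706.28

Current fair forward for the remaining 21 months: F = S·e^((r − q)·T), (r − q) = 0.0514 − 0.0175 = 0.0339
F = 14776.6 · e^(0.0339 × 21/12) = 14776.6 × 1.06112005 = 15679.7465
Value of long forward = (F − K)·e^(−rT) = (15679.7465 − 16452.5) · e^(−0.0514·21/12)
= -772.7535 × 0.91397688 = -706.28
Short position value = −(long value) = 706.28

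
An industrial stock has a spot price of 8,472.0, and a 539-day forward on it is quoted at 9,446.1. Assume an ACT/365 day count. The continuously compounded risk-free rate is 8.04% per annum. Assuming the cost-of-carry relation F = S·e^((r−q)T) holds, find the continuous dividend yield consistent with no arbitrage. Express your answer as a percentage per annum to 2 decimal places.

0.67%

From F = S·e^((r−q)T): (r − q) = ln(F/S)/T
ln(9446.1/8472.0) = ln(1.114979) = 0.108836
(r − q) = 0.108836 / (539/365) = 0.073702
q = r − ln(F/S)/T = 0.0804 − 0.073702 = 0.006698
q = 0.67%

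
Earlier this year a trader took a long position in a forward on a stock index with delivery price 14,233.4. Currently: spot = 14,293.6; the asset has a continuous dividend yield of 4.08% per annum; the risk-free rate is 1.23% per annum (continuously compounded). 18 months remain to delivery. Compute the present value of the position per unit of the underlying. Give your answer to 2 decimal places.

Current fair forward for the remaining 18 months: F = S·e^((r − q)·T), (r − q) = 0.0123 − 0.0408 = -0.0285
F = 14293.6 · e^(-0.0285 × 18/12) = 14293.6 × 0.95815090 = 13695.4257
Value of long forward = (F − K)·e^(−rT) = (13695.4257 − 14233.4) · e^(−0.0123·18/12)
= -537.9743 × 0.98171916 = -528.14

-528.14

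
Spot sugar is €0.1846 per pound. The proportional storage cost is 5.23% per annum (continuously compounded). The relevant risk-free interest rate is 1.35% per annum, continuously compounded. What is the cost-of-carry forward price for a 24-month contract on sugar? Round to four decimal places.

Net carry = r + u − y = 0.0135 + 0.0523 − 0.0000 = 0.0658
F = S·e^((r+u−y)T) = 0.1846 · e^(0.0658 × 24/12) = 0.1846 · e^0.131600
= 0.1846 × 1.140652 = €0.2106 per pound

€0.2106 per pound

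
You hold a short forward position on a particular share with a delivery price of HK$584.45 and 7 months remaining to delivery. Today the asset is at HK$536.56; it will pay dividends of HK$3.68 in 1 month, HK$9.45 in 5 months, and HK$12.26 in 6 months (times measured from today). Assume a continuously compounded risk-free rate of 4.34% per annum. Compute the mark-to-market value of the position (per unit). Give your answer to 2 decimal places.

HK$58.22

PV(remaining dividends) I = 3.68·e^(−0.0434·1/12) + 9.45·e^(−0.0434·5/12) + 12.26·e^(−0.0434·6/12) = 24.9442
Current forward F = (S − I)·e^(rT) = (536.56 − 24.9442)·e^(0.0434·7/12) = 511.6158 × 1.025640 = 524.7336
Value (long) = (F − K)·e^(−rT) = (524.7336 − 584.45) × 0.975001 = -58.2235
Short position value = −(long value) = HK$58.22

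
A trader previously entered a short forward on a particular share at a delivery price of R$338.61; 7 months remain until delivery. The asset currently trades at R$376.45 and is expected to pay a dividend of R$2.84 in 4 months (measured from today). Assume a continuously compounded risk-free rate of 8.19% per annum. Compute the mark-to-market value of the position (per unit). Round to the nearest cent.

PV(remaining dividends) I = 2.84·e^(−0.0819·4/12) = 2.7635
Current forward F = (S − I)·e^(rT) = (376.45 − 2.7635)·e^(0.0819·7/12) = 373.6865 × 1.048935 = 391.9728
Value (long) = (F − K)·e^(−rT) = (391.9728 − 338.61) × 0.953348 = 50.8733
Short position value = −(long value) = -R$50.87

-R$50.87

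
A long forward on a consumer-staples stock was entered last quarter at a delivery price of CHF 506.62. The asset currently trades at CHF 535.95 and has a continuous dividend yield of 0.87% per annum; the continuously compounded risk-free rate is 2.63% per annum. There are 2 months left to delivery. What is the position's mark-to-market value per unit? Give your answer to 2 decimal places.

Current fair forward for the remaining 2 months: F = S·e^((r − q)·T), (r − q) = 0.0263 − 0.0087 = 0.0176
F = 535.95 · e^(0.0176 × 2/12) = 535.95 × 1.002938 = 537.5246
Value of long forward = (F − K)·e^(−rT) = (537.5246 − 506.62) · e^(−0.0263·2/12)
= 30.9046 × 0.995626 = 30.77

CHF 30.77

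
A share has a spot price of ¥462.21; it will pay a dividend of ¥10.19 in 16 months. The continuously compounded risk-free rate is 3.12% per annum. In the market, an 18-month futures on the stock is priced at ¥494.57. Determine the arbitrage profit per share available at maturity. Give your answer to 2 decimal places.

¥20.46 per share

PV(dividends) I = 10.19·e^(−0.0312·16/12) = 9.7748
Fair futures F* = (S − I)·e^(rT) = (462.21 − 9.7748)·e^0.046800 = 452.4352 × 1.047912 = 474.1123
Market ¥494.57 > fair 474.1123: forward overpriced → cash-and-carry (borrow at r, buy the stock and collect the dividends, short the forward).
Profit at T = |F_mkt − F*| = |494.57 − 474.1123| = ¥20.46 per share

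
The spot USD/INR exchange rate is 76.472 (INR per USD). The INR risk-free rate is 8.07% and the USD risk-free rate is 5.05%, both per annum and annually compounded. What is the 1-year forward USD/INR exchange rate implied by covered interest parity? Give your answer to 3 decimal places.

78.670

By covered interest parity, F = S · (1+r_INR)^T / (1+r_USD)^T
= 76.472 × 1.080700 / 1.050500 = 76.472 × 1.028748
F = 78.670 INR per USD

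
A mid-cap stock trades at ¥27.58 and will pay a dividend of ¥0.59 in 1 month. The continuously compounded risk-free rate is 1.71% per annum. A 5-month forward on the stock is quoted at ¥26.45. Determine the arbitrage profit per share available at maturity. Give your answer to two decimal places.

PV(dividends) I = 0.59·e^(−0.0171·1/12) = 0.5892
Fair forward F* = (S − I)·e^(rT) = (27.58 − 0.5892)·e^0.007125 = 26.9908 × 1.007150 = 27.1838
Market ¥26.45 < fair 27.1838: forward underpriced → reverse cash-and-carry (short the stock, invest proceeds at r, pay the dividends, go long the forward).
Profit at T = |F_mkt − F*| = |26.45 − 27.1838| = ¥0.73 per share

¥0.73 per share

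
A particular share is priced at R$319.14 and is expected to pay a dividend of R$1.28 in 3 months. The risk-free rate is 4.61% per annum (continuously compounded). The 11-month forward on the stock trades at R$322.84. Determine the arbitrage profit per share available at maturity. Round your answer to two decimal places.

PV(dividends) I = 1.28·e^(−0.0461·3/12) = 1.2653
Fair forward F* = (S − I)·e^(rT) = (319.14 − 1.2653)·e^0.042258 = 317.8747 × 1.043164 = 331.5954
Market R$322.84 < fair 331.5954: forward underpriced → reverse cash-and-carry (short the stock, invest proceeds at r, pay the dividends, go long the forward).
Profit at T = |F_mkt − F*| = |322.84 − 331.5954| = R$8.76 per share

R$8.76 per share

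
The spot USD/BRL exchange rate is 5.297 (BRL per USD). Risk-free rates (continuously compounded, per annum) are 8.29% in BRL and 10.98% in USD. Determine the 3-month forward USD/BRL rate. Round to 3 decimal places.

F = S·e^((r_BRL − r_USD)T) = 5.297 · e^((0.0829 − 0.1098) × 3/12)
= 5.297 · e^-0.006725 = 5.297 × 0.993298
F = 5.261 BRL per USD

5.261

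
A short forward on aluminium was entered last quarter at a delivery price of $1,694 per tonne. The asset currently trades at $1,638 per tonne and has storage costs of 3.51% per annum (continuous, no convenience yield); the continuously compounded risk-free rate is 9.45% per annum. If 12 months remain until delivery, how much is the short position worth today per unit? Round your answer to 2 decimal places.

-$155.27 per tonne

Current fair forward for the remaining 12 months: F = S·e^((r + u)·T), (r + u) = 0.0945 + 0.0351 = 0.1296
F = 1638 · e^(0.1296 × 12/12) = 1638 × 1.13837294 = 1864.6549
Value of long forward = (F − K)·e^(−rT) = (1864.6549 − 1694) · e^(−0.0945·12/12)
= 170.6549 × 0.90982773 = 155.27
Short position value = −(long value) = -$155.27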